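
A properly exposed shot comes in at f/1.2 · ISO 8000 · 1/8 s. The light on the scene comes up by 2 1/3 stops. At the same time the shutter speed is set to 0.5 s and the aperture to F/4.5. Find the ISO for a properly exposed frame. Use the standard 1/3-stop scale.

Scene light: 2 1/3 stops brighter.
Shutter speed: 1/8 → 1/6 → 1/5 → 1/4 → 0.3 → 0.4 → 0.5 — 2 stops longer (brighter).
Aperture: f/1.2 → f/1.4 → f/1.6 → f/1.8 → f/2 → f/2.2 → f/2.5 → f/2.8 → f/3.2 → f/3.5 → f/4 → f/4.5 — 3 2/3 stops smaller aperture (darker).
Net so far: 2/3 stop brighter. ISO: 8000 → 6400 → 5000.

ISO 5000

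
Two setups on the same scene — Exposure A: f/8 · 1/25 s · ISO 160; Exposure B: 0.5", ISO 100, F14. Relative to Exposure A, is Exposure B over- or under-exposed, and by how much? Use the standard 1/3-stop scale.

Aperture: f/8 → f/9 → f/10 → f/11 → f/13 → f/14 — 1 2/3 stops stopped down (darker).
Shutter speed: 1/25 → 1/20 → 1/15 → 1/13 → 1/10 → 1/8 → 1/6 → 1/5 → 1/4 → 0.3 → 0.4 → 0.5 — 3 2/3 stops longer (brighter).
ISO: 160 → 125 → 100 — 2/3 stop lower (darker).
Net: −1 2/3 +3 2/3 −2/3 = +1 1/3 stops.

1 1/3 stops brighter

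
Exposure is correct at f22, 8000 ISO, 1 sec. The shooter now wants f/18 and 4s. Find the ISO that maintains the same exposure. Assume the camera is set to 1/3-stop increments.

Aperture: f/22 → f/20 → f/18 — 2/3 stop larger aperture (brighter).
Shutter speed: 1 → 1.3 → 1.6 → 2 → 2.5 → 3.2 → 4 — 2 stops longer (brighter).
Net change so far: 2 2/3 stops brighter. Offset with the ISO: 8000 → 6400 → 5000 → 4000 → 3200 → 2500 → 2000 → 1600 → 1250.

ISO 1250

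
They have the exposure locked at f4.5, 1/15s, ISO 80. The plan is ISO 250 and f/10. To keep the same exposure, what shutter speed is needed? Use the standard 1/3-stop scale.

1/10s

ISO: 80 → 100 → 125 → 160 → 200 → 250 — 1 2/3 stops higher (brighter).
Aperture: f/4.5 → f/5 → f/5.6 → f/6.3 → f/7.1 → f/8 → f/9 → f/10 — 2 1/3 stops narrower (darker).
Net change so far: 2/3 stop darker. Offset with the shutter speed: 1/15 → 1/13 → 1/10.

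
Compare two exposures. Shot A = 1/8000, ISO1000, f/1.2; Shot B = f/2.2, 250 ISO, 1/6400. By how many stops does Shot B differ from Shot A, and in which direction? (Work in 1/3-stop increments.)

3 1/3 stops darker

Aperture: f/1.2 → f/1.4 → f/1.6 → f/1.8 → f/2 → f/2.2 — 1 2/3 stops smaller aperture (darker).
Shutter speed: 1/8000 → 1/6400 — 1/3 stop slower (brighter).
ISO: 1000 → 800 → 640 → 500 → 400 → 320 → 250 — 2 stops dropped (darker).
Net: −1 2/3 +1/3 −2 = −3 1/3 stops.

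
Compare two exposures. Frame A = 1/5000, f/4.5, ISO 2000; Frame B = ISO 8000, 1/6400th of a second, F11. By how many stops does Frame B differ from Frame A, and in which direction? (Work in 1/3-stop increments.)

Aperture: f/4.5 → f/5 → f/5.6 → f/6.3 → f/7.1 → f/8 → f/9 → f/10 → f/11 — 2 2/3 stops narrower (darker).
Shutter speed: 1/5000 → 1/6400 — 1/3 stop shorter (darker).
ISO: 2000 → 2500 → 3200 → 4000 → 5000 → 6400 → 8000 — 2 stops higher (brighter).
Net: −2 2/3 −1/3 +2 = −1 stop.

1 stop darker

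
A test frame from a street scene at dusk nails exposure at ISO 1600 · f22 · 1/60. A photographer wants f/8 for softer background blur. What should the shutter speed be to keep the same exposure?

1/500s

Aperture: f/22 → f/16 → f/11 → f/8 — 3 stops opened up (brighter).
Need 3 stops darker from the shutter speed: 1/60 → 1/125 → 1/250 → 1/500.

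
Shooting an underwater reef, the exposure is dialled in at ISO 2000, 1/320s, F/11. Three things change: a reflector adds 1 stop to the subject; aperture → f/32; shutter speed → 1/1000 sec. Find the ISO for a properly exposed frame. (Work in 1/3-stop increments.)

ISO 25600

Scene light: 1 stop brighter.
Aperture: f/11 → f/13 → f/14 → f/16 → f/18 → f/20 → f/22 → f/25 → f/29 → f/32 — 3 stops smaller aperture (darker).
Shutter speed: 1/320 → 1/400 → 1/500 → 1/640 → 1/800 → 1/1000 — 1 2/3 stops shorter (darker).
Net so far: 3 2/3 stops darker. ISO: 2000 → 2500 → 3200 → 4000 → 5000 → 6400 → 8000 → 10000 → 12800 → 16000 → 20000 → 25600.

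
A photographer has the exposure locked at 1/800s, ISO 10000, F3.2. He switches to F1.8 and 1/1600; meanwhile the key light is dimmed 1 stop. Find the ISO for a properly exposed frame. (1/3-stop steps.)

ISO 12800

Scene light: 1 stop darker.
Aperture: f/3.2 → f/2.8 → f/2.5 → f/2.2 → f/2 → f/1.8 — 1 2/3 stops opened up (brighter).
Shutter speed: 1/800 → 1/1000 → 1/1250 → 1/1600 — 1 stop faster (darker).
Net so far: 1/3 stop darker. ISO: 10000 → 12800.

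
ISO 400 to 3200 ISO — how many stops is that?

3 stops

400 → 800 → 1600 → 3200 — count the steps: 3 stops.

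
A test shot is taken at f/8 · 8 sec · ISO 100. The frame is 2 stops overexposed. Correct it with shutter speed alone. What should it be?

2 s

Overexposed by 2 stops → need 2 stops darker.
Shutter speed: 8 → 4 → 2.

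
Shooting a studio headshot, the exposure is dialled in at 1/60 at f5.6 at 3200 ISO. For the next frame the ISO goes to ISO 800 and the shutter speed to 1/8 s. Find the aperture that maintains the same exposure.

f/8

ISO: 3200 → 1600 → 800 — 2 stops lower (darker).
Shutter speed: 1/60 → 1/30 → 1/15 → 1/8 — 3 stops longer (brighter).
Net change so far: 1 stop brighter. Offset with the aperture: f/5.6 → f/8.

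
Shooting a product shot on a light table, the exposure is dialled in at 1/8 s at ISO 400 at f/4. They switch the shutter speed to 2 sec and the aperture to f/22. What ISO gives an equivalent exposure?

ISO 800

Shutter speed: 1/8 → 1/4 → 1/2 → 1 → 2 — 4 stops longer (brighter).
Aperture: f/4 → f/5.6 → f/8 → f/11 → f/16 → f/22 — 5 stops narrower (darker).
Net change so far: 1 stop darker. Offset with the ISO: 400 → 800.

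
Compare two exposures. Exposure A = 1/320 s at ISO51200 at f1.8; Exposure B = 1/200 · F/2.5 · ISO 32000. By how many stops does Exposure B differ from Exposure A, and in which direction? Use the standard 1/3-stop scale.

Aperture: f/1.8 → f/2 → f/2.2 → f/2.5 — 1 stop smaller aperture (darker).
Shutter speed: 1/320 → 1/250 → 1/200 — 2/3 stop slower (brighter).
ISO: 51200 → 40000 → 32000 — 2/3 stop dropped (darker).
Net: −1 +2/3 −2/3 = −1 stop.

1 stop darker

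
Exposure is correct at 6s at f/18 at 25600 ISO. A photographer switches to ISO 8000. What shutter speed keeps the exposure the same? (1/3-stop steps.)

ISO: 25600 → 20000 → 16000 → 12800 → 10000 → 8000 — 1 2/3 stops lower (darker).
Need 1 2/3 stops brighter from the shutter speed: 6 → 8 → 10 → 13 → 15 → 20.

20 s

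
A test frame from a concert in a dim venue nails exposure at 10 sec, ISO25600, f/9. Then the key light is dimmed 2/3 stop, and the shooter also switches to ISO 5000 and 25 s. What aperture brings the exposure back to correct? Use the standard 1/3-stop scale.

Scene light: 2/3 stop darker.
ISO: 25600 → 20000 → 16000 → 12800 → 10000 → 8000 → 6400 → 5000 — 2 1/3 stops dropped (darker).
Shutter speed: 10 → 13 → 15 → 20 → 25 — 1 1/3 stops longer (brighter).
Net so far: 1 2/3 stops darker. Aperture: f/9 → f/8 → f/7.1 → f/6.3 → f/5.6 → f/5.

f/5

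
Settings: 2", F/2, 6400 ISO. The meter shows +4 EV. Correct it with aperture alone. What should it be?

f/8

Overexposed by 4 stops → need 4 stops darker.
Aperture: f/2 → f/2.8 → f/4 → f/5.6 → f/8.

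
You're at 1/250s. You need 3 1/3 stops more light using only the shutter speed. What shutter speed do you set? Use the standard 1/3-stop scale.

1/25s

Shutter speed: 1/250 → 1/200 → 1/160 → 1/125 → 1/100 → 1/80 → 1/60 → 1/50 → 1/40 → 1/30 → 1/25 — 3 1/3 stops longer (brighter).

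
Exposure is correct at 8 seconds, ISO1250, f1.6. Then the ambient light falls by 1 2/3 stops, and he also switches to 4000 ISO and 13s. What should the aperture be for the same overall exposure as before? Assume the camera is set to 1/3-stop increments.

Scene light: 1 2/3 stops darker.
ISO: 1250 → 1600 → 2000 → 2500 → 3200 → 4000 — 1 2/3 stops higher (brighter).
Shutter speed: 8 → 10 → 13 — 2/3 stop slower (brighter).
Net so far: 2/3 stop brighter. Aperture: f/1.6 → f/1.8 → f/2.

f/2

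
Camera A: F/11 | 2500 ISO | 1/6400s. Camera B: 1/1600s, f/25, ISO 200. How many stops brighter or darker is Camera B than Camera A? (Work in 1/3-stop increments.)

4 stops darker

Aperture: f/11 → f/13 → f/14 → f/16 → f/18 → f/20 → f/22 → f/25 — 2 1/3 stops stopped down (darker).
Shutter speed: 1/6400 → 1/5000 → 1/4000 → 1/3200 → 1/2500 → 1/2000 → 1/1600 — 2 stops longer (brighter).
ISO: 2500 → 2000 → 1600 → 1250 → 1000 → 800 → 640 → 500 → 400 → 320 → 250 → 200 — 3 2/3 stops lower (darker).
Net: −2 1/3 +2 −3 2/3 = −4 stops.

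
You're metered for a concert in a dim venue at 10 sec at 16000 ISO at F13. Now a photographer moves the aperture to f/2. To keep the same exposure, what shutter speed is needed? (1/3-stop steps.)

Aperture: f/13 → f/11 → f/10 → f/9 → f/8 → f/7.1 → f/6.3 → f/5.6 → f/5 → f/4.5 → f/4 → f/3.5 → f/3.2 → f/2.8 → f/2.5 → f/2.2 → f/2 — 5 1/3 stops larger aperture (brighter).
Need 5 1/3 stops darker from the shutter speed: 10 → 8 → 6 → 5 → 4 → 3.2 → 2.5 → 2 → 1.6 → 1.3 → 1 → 0.8 → 0.6 → 0.5 → 0.4 → 0.3 → 1/4.

1/4s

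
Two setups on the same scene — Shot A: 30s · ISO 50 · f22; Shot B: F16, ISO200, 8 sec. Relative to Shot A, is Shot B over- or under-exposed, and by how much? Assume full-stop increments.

Aperture: f/22 → f/16 — 1 stop larger aperture (brighter).
Shutter speed: 30 → 15 → 8 — 2 stops faster (darker).
ISO: 50 → 100 → 200 — 2 stops higher (brighter).
Net: +1 −2 +2 = +1 stop.

1 stop brighter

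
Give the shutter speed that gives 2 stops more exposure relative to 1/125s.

1/30s

Shutter speed: 1/125 → 1/60 → 1/30 — 2 stops longer (brighter).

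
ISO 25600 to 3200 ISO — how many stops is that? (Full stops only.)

3 stops

25600 → 12800 → 6400 → 3200 — count the steps: 3 stops.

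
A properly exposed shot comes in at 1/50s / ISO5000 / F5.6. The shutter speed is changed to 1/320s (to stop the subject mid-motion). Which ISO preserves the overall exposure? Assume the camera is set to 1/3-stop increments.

Shutter speed: 1/50 → 1/60 → 1/80 → 1/100 → 1/125 → 1/160 → 1/200 → 1/250 → 1/320 — 2 2/3 stops faster (darker).
Need 2 2/3 stops brighter from the ISO: 5000 → 6400 → 8000 → 10000 → 12800 → 16000 → 20000 → 25600 → 32000.

ISO 32000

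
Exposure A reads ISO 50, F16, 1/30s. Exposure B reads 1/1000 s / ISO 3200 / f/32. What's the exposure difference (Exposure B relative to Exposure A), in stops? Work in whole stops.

Aperture: f/16 → f/22 → f/32 — 2 stops stopped down (darker).
Shutter speed: 1/30 → 1/60 → 1/125 → 1/250 → 1/500 → 1/1000 — 5 stops shorter (darker).
ISO: 50 → 100 → 200 → 400 → 800 → 1600 → 3200 — 6 stops higher (brighter).
Net: −2 −5 +6 = −1 stop.

1 stop darker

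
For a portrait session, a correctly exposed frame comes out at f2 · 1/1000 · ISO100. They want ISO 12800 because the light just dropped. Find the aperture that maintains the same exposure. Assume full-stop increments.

f/22

ISO: 100 → 200 → 400 → 800 → 1600 → 3200 → 6400 → 12800 — 7 stops higher (brighter).
Need 7 stops darker from the aperture: f/2 → f/2.8 → f/4 → f/5.6 → f/8 → f/11 → f/16 → f/22.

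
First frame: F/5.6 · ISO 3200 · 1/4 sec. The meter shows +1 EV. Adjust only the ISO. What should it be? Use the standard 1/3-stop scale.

Overexposed by 1 stop → need 1 stop darker.
ISO: 3200 → 2500 → 2000 → 1600.

ISO 1600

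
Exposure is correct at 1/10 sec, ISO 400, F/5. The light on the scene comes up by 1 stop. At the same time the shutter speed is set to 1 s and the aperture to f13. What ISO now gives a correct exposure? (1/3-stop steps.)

ISO 125

Scene light: 1 stop brighter.
Shutter speed: 1/10 → 1/8 → 1/6 → 1/5 → 1/4 → 0.3 → 0.4 → 0.5 → 0.6 → 0.8 → 1 — 3 1/3 stops slower (brighter).
Aperture: f/5 → f/5.6 → f/6.3 → f/7.1 → f/8 → f/9 → f/10 → f/11 → f/13 — 2 2/3 stops stopped down (darker).
Net so far: 1 2/3 stops brighter. ISO: 400 → 320 → 250 → 200 → 160 → 125.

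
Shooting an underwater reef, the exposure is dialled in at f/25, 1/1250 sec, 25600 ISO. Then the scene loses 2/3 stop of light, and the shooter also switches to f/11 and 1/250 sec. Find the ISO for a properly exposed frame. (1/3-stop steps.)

ISO 1600

Scene light: 2/3 stop darker.
Aperture: f/25 → f/22 → f/20 → f/18 → f/16 → f/14 → f/13 → f/11 — 2 1/3 stops larger aperture (brighter).
Shutter speed: 1/1250 → 1/1000 → 1/800 → 1/640 → 1/500 → 1/400 → 1/320 → 1/250 — 2 1/3 stops longer (brighter).
Net so far: 4 stops brighter. ISO: 25600 → 20000 → 16000 → 12800 → 10000 → 8000 → 6400 → 5000 → 4000 → 3200 → 2500 → 2000 → 1600.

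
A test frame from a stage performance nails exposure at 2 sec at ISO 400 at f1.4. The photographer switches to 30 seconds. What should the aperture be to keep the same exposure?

Shutter speed: 2 → 4 → 8 → 15 → 30 — 4 stops slower (brighter).
Need 4 stops darker from the aperture: f/1.4 → f/2 → f/2.8 → f/4 → f/5.6.

f/5.6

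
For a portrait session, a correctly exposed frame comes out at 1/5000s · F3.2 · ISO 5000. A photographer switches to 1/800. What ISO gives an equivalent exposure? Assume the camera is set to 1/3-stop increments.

Shutter speed: 1/5000 → 1/4000 → 1/3200 → 1/2500 → 1/2000 → 1/1600 → 1/1250 → 1/1000 → 1/800 — 2 2/3 stops longer (brighter).
Need 2 2/3 stops darker from the ISO: 5000 → 4000 → 3200 → 2500 → 2000 → 1600 → 1250 → 1000 → 800.

ISO 800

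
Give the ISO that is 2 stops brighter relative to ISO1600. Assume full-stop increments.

ISO: 1600 → 3200 → 6400 — 2 stops higher (brighter).

ISO 6400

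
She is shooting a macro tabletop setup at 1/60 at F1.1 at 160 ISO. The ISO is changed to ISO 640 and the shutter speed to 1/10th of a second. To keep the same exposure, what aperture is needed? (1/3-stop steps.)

ISO: 160 → 200 → 250 → 320 → 400 → 500 → 640 — 2 stops raised (brighter).
Shutter speed: 1/60 → 1/50 → 1/40 → 1/30 → 1/25 → 1/20 → 1/15 → 1/13 → 1/10 — 2 2/3 stops slower (brighter).
Net change so far: 4 2/3 stops brighter. Offset with the aperture: f/1.1 → f/1.2 → f/1.4 → f/1.6 → f/1.8 → f/2 → f/2.2 → f/2.5 → f/2.8 → f/3.2 → f/3.5 → f/4 → f/4.5 → f/5 → f/5.6.

f/5.6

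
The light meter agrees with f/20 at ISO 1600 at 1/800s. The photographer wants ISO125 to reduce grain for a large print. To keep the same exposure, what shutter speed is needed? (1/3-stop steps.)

1/60s

ISO: 1600 → 1250 → 1000 → 800 → 640 → 500 → 400 → 320 → 250 → 200 → 160 → 125 — 3 2/3 stops dropped (darker).
Need 3 2/3 stops brighter from the shutter speed: 1/800 → 1/640 → 1/500 → 1/400 → 1/320 → 1/250 → 1/200 → 1/160 → 1/125 → 1/100 → 1/80 → 1/60.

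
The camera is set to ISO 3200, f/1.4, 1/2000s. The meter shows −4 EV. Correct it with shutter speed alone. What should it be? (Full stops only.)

1/125s

Underexposed by 4 stops → need 4 stops brighter.
Shutter speed: 1/2000 → 1/1000 → 1/500 → 1/250 → 1/125.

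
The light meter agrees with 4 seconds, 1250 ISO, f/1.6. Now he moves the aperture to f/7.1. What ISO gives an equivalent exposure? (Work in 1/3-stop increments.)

ISO 25600

Aperture: f/1.6 → f/1.8 → f/2 → f/2.2 → f/2.5 → f/2.8 → f/3.2 → f/3.5 → f/4 → f/4.5 → f/5 → f/5.6 → f/6.3 → f/7.1 — 4 1/3 stops narrower (darker).
Need 4 1/3 stops brighter from the ISO: 1250 → 1600 → 2000 → 2500 → 3200 → 4000 → 5000 → 6400 → 8000 → 10000 → 12800 → 16000 → 20000 → 25600.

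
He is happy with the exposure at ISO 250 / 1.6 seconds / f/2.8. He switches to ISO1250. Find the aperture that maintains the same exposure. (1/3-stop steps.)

f/6.3

ISO: 250 → 320 → 400 → 500 → 640 → 800 → 1000 → 1250 — 2 1/3 stops higher (brighter).
Need 2 1/3 stops darker from the aperture: f/2.8 → f/3.2 → f/3.5 → f/4 → f/4.5 → f/5 → f/5.6 → f/6.3.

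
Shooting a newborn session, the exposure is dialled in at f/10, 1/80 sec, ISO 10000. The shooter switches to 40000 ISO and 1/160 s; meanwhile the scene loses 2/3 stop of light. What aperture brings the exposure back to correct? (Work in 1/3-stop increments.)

f/11

Scene light: 2/3 stop darker.
ISO: 10000 → 12800 → 16000 → 20000 → 25600 → 32000 → 40000 — 2 stops raised (brighter).
Shutter speed: 1/80 → 1/100 → 1/125 → 1/160 — 1 stop shorter (darker).
Net so far: 1/3 stop brighter. Aperture: f/10 → f/11.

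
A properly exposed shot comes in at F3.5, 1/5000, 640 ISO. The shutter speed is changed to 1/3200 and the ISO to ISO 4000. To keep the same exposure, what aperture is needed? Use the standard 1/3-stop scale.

f/11

Shutter speed: 1/5000 → 1/4000 → 1/3200 — 2/3 stop slower (brighter).
ISO: 640 → 800 → 1000 → 1250 → 1600 → 2000 → 2500 → 3200 → 4000 — 2 2/3 stops higher (brighter).
Net change so far: 3 1/3 stops brighter. Offset with the aperture: f/3.5 → f/4 → f/4.5 → f/5 → f/5.6 → f/6.3 → f/7.1 → f/8 → f/9 → f/10 → f/11.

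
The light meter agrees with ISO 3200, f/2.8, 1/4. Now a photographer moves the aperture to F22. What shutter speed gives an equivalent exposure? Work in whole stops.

Aperture: f/2.8 → f/4 → f/5.6 → f/8 → f/11 → f/16 → f/22 — 6 stops narrower (darker).
Need 6 stops brighter from the shutter speed: 1/4 → 1/2 → 1 → 2 → 4 → 8 → 15.

15 s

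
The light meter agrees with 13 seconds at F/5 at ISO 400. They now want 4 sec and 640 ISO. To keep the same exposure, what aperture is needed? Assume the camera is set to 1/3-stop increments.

Shutter speed: 13 → 10 → 8 → 6 → 5 → 4 — 1 2/3 stops faster (darker).
ISO: 400 → 500 → 640 — 2/3 stop raised (brighter).
Net change so far: 1 stop darker. Offset with the aperture: f/5 → f/4.5 → f/4 → f/3.5.

f/3.5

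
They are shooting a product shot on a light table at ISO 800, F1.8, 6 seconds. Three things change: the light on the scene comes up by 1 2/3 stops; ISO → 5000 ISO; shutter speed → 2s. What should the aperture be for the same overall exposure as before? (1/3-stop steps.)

f/4.5

Scene light: 1 2/3 stops brighter.
ISO: 800 → 1000 → 1250 → 1600 → 2000 → 2500 → 3200 → 4000 → 5000 — 2 2/3 stops raised (brighter).
Shutter speed: 6 → 5 → 4 → 3.2 → 2.5 → 2 — 1 2/3 stops faster (darker).
Net so far: 2 2/3 stops brighter. Aperture: f/1.8 → f/2 → f/2.2 → f/2.5 → f/2.8 → f/3.2 → f/3.5 → f/4 → f/4.5.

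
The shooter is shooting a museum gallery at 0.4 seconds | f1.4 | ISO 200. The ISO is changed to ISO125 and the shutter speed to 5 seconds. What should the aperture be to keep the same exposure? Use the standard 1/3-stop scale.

ISO: 200 → 160 → 125 — 2/3 stop dropped (darker).
Shutter speed: 0.4 → 0.5 → 0.6 → 0.8 → 1 → 1.3 → 1.6 → 2 → 2.5 → 3.2 → 4 → 5 — 3 2/3 stops longer (brighter).
Net change so far: 3 stops brighter. Offset with the aperture: f/1.4 → f/1.6 → f/1.8 → f/2 → f/2.2 → f/2.5 → f/2.8 → f/3.2 → f/3.5 → f/4.

f/4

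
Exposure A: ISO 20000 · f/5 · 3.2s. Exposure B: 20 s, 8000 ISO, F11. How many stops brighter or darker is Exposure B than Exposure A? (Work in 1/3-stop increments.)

1 stop darker

Aperture: f/5 → f/5.6 → f/6.3 → f/7.1 → f/8 → f/9 → f/10 → f/11 — 2 1/3 stops narrower (darker).
Shutter speed: 3.2 → 4 → 5 → 6 → 8 → 10 → 13 → 15 → 20 — 2 2/3 stops longer (brighter).
ISO: 20000 → 16000 → 12800 → 10000 → 8000 — 1 1/3 stops lower (darker).
Net: −2 1/3 +2 2/3 −1 1/3 = −1 stop.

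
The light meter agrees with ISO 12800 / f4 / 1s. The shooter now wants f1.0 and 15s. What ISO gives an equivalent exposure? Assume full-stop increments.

Aperture: f/4 → f/2.8 → f/2 → f/1.4 → f/1.0 — 4 stops wider (brighter).
Shutter speed: 1 → 2 → 4 → 8 → 15 — 4 stops longer (brighter).
Net change so far: 8 stops brighter. Offset with the ISO: 12800 → 6400 → 3200 → 1600 → 800 → 400 → 200 → 100 → 50.

ISO 50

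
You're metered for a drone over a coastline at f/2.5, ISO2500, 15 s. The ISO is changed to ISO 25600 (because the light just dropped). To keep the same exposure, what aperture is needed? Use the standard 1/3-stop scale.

ISO: 2500 → 3200 → 4000 → 5000 → 6400 → 8000 → 10000 → 12800 → 16000 → 20000 → 25600 — 3 1/3 stops raised (brighter).
Need 3 1/3 stops darker from the aperture: f/2.5 → f/2.8 → f/3.2 → f/3.5 → f/4 → f/4.5 → f/5 → f/5.6 → f/6.3 → f/7.1 → f/8.

f/8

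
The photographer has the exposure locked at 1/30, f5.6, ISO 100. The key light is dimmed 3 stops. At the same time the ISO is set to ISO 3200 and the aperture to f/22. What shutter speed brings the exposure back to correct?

1/8s

Scene light: 3 stops darker.
ISO: 100 → 200 → 400 → 800 → 1600 → 3200 — 5 stops raised (brighter).
Aperture: f/5.6 → f/8 → f/11 → f/16 → f/22 — 4 stops stopped down (darker).
Net so far: 2 stops darker. Shutter speed: 1/30 → 1/15 → 1/8.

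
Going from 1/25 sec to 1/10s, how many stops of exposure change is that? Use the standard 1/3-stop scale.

1 1/3 stops

1/25 → 1/20 → 1/15 → 1/13 → 1/10 — count the steps: 4 third-stops = 1 1/3 stops.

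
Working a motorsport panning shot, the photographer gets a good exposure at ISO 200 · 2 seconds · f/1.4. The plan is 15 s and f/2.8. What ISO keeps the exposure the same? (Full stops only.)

Shutter speed: 2 → 4 → 8 → 15 — 3 stops slower (brighter).
Aperture: f/1.4 → f/2 → f/2.8 — 2 stops smaller aperture (darker).
Net change so far: 1 stop brighter. Offset with the ISO: 200 → 100.

ISO 100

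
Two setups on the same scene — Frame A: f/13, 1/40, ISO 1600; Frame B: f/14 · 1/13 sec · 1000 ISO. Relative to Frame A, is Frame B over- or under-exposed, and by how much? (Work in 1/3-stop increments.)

Aperture: f/13 → f/14 — 1/3 stop stopped down (darker).
Shutter speed: 1/40 → 1/30 → 1/25 → 1/20 → 1/15 → 1/13 — 1 2/3 stops longer (brighter).
ISO: 1600 → 1250 → 1000 — 2/3 stop dropped (darker).
Net: −1/3 +1 2/3 −2/3 = +2/3 stops.

2/3 stop brighter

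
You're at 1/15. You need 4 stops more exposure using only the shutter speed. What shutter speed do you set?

Shutter speed: 1/15 → 1/8 → 1/4 → 1/2 → 1 — 4 stops longer (brighter).

1 s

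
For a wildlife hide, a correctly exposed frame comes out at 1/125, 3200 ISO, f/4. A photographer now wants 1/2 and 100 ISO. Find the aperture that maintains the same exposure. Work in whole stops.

Shutter speed: 1/125 → 1/60 → 1/30 → 1/15 → 1/8 → 1/4 → 1/2 — 6 stops longer (brighter).
ISO: 3200 → 1600 → 800 → 400 → 200 → 100 — 5 stops dropped (darker).
Net change so far: 1 stop brighter. Offset with the aperture: f/4 → f/5.6.

f/5.6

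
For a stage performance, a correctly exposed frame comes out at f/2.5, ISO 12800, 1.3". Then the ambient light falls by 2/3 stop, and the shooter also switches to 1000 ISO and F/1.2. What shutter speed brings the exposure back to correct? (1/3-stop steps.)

6 s

Scene light: 2/3 stop darker.
ISO: 12800 → 10000 → 8000 → 6400 → 5000 → 4000 → 3200 → 2500 → 2000 → 1600 → 1250 → 1000 — 3 2/3 stops lower (darker).
Aperture: f/2.5 → f/2.2 → f/2 → f/1.8 → f/1.6 → f/1.4 → f/1.2 — 2 stops wider (brighter).
Net so far: 2 1/3 stops darker. Shutter speed: 1.3 → 1.6 → 2 → 2.5 → 3.2 → 4 → 5 → 6.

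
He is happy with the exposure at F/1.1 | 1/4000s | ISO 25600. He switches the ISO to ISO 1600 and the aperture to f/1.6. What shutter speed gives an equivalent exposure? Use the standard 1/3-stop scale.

ISO: 25600 → 20000 → 16000 → 12800 → 10000 → 8000 → 6400 → 5000 → 4000 → 3200 → 2500 → 2000 → 1600 — 4 stops dropped (darker).
Aperture: f/1.1 → f/1.2 → f/1.4 → f/1.6 — 1 stop smaller aperture (darker).
Net change so far: 5 stops darker. Offset with the shutter speed: 1/4000 → 1/3200 → 1/2500 → 1/2000 → 1/1600 → 1/1250 → 1/1000 → 1/800 → 1/640 → 1/500 → 1/400 → 1/320 → 1/250 → 1/200 → 1/160 → 1/125.

1/125s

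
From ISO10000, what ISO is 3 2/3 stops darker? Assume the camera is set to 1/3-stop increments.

ISO: 10000 → 8000 → 6400 → 5000 → 4000 → 3200 → 2500 → 2000 → 1600 → 1250 → 1000 → 800 — 3 2/3 stops lower (darker).

ISO 800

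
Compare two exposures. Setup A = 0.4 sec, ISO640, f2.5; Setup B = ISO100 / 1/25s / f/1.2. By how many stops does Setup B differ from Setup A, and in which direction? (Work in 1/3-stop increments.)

4 stops darker

Aperture: f/2.5 → f/2.2 → f/2 → f/1.8 → f/1.6 → f/1.4 → f/1.2 — 2 stops larger aperture (brighter).
Shutter speed: 0.4 → 0.3 → 1/4 → 1/5 → 1/6 → 1/8 → 1/10 → 1/13 → 1/15 → 1/20 → 1/25 — 3 1/3 stops faster (darker).
ISO: 640 → 500 → 400 → 320 → 250 → 200 → 160 → 125 → 100 — 2 2/3 stops dropped (darker).
Net: +2 −3 1/3 −2 2/3 = −4 stops.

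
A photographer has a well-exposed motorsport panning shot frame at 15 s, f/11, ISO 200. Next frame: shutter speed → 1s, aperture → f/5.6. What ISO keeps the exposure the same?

ISO 800

Shutter speed: 15 → 8 → 4 → 2 → 1 — 4 stops shorter (darker).
Aperture: f/11 → f/8 → f/5.6 — 2 stops larger aperture (brighter).
Net change so far: 2 stops darker. Offset with the ISO: 200 → 400 → 800.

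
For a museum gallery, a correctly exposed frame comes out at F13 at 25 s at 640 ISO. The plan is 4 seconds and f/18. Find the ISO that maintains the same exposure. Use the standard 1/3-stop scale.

ISO 8000

Shutter speed: 25 → 20 → 15 → 13 → 10 → 8 → 6 → 5 → 4 — 2 2/3 stops faster (darker).
Aperture: f/13 → f/14 → f/16 → f/18 — 1 stop narrower (darker).
Net change so far: 3 2/3 stops darker. Offset with the ISO: 640 → 800 → 1000 → 1250 → 1600 → 2000 → 2500 → 3200 → 4000 → 5000 → 6400 → 8000.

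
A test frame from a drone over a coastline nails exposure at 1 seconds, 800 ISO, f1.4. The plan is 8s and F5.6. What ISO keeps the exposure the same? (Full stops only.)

Shutter speed: 1 → 2 → 4 → 8 — 3 stops longer (brighter).
Aperture: f/1.4 → f/2 → f/2.8 → f/4 → f/5.6 — 4 stops narrower (darker).
Net change so far: 1 stop darker. Offset with the ISO: 800 → 1600.

ISO 1600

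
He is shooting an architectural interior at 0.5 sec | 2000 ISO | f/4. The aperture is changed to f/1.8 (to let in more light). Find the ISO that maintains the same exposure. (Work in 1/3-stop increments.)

ISO 400

Aperture: f/4 → f/3.5 → f/3.2 → f/2.8 → f/2.5 → f/2.2 → f/2 → f/1.8 — 2 1/3 stops larger aperture (brighter).
Need 2 1/3 stops darker from the ISO: 2000 → 1600 → 1250 → 1000 → 800 → 640 → 500 → 400.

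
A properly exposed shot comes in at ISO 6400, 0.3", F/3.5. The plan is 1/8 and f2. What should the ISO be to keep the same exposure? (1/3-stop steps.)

Shutter speed: 0.3 → 1/4 → 1/5 → 1/6 → 1/8 — 1 1/3 stops shorter (darker).
Aperture: f/3.5 → f/3.2 → f/2.8 → f/2.5 → f/2.2 → f/2 — 1 2/3 stops larger aperture (brighter).
Net change so far: 1/3 stop brighter. Offset with the ISO: 6400 → 5000.

ISO 5000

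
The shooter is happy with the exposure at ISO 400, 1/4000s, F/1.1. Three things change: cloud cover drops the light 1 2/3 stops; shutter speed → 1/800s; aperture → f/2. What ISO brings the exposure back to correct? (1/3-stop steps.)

Scene light: 1 2/3 stops darker.
Shutter speed: 1/4000 → 1/3200 → 1/2500 → 1/2000 → 1/1600 → 1/1250 → 1/1000 → 1/800 — 2 1/3 stops longer (brighter).
Aperture: f/1.1 → f/1.2 → f/1.4 → f/1.6 → f/1.8 → f/2 — 1 2/3 stops stopped down (darker).
Net so far: 1 stop darker. ISO: 400 → 500 → 640 → 800.

ISO 800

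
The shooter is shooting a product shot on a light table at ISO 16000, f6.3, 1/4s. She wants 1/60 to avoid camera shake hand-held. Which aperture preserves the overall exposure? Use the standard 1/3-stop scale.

Shutter speed: 1/4 → 1/5 → 1/6 → 1/8 → 1/10 → 1/13 → 1/15 → 1/20 → 1/25 → 1/30 → 1/40 → 1/50 → 1/60 — 4 stops faster (darker).
Need 4 stops brighter from the aperture: f/6.3 → f/5.6 → f/5 → f/4.5 → f/4 → f/3.5 → f/3.2 → f/2.8 → f/2.5 → f/2.2 → f/2 → f/1.8 → f/1.6.

f/1.6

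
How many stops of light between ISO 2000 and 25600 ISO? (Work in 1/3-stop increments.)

3 2/3 stops

2000 → 2500 → 3200 → 4000 → 5000 → 6400 → 8000 → 10000 → 12800 → 16000 → 20000 → 25600 — count the steps: 11 third-stops = 3 2/3 stops.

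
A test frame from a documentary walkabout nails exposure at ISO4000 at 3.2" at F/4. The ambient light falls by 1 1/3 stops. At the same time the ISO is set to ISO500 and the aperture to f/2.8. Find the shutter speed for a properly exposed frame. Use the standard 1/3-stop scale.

Scene light: 1 1/3 stops darker.
ISO: 4000 → 3200 → 2500 → 2000 → 1600 → 1250 → 1000 → 800 → 640 → 500 — 3 stops dropped (darker).
Aperture: f/4 → f/3.5 → f/3.2 → f/2.8 — 1 stop larger aperture (brighter).
Net so far: 3 1/3 stops darker. Shutter speed: 3.2 → 4 → 5 → 6 → 8 → 10 → 13 → 15 → 20 → 25 → 30.

30 s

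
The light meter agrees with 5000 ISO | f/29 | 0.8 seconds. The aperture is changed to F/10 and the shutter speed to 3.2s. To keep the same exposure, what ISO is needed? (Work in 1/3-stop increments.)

Aperture: f/29 → f/25 → f/22 → f/20 → f/18 → f/16 → f/14 → f/13 → f/11 → f/10 — 3 stops wider (brighter).
Shutter speed: 0.8 → 1 → 1.3 → 1.6 → 2 → 2.5 → 3.2 — 2 stops slower (brighter).
Net change so far: 5 stops brighter. Offset with the ISO: 5000 → 4000 → 3200 → 2500 → 2000 → 1600 → 1250 → 1000 → 800 → 640 → 500 → 400 → 320 → 250 → 200 → 160.

ISO 160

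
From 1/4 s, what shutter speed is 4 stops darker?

1/60s

Shutter speed: 1/4 → 1/8 → 1/15 → 1/30 → 1/60 — 4 stops faster (darker).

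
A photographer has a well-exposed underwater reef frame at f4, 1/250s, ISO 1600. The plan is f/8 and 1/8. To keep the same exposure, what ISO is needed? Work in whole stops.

Aperture: f/4 → f/5.6 → f/8 — 2 stops smaller aperture (darker).
Shutter speed: 1/250 → 1/125 → 1/60 → 1/30 → 1/15 → 1/8 — 5 stops slower (brighter).
Net change so far: 3 stops brighter. Offset with the ISO: 1600 → 800 → 400 → 200.

ISO 200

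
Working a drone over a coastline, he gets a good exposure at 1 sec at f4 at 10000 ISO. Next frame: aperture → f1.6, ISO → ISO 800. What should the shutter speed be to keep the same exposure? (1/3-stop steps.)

Aperture: f/4 → f/3.5 → f/3.2 → f/2.8 → f/2.5 → f/2.2 → f/2 → f/1.8 → f/1.6 — 2 2/3 stops larger aperture (brighter).
ISO: 10000 → 8000 → 6400 → 5000 → 4000 → 3200 → 2500 → 2000 → 1600 → 1250 → 1000 → 800 — 3 2/3 stops dropped (darker).
Net change so far: 1 stop darker. Offset with the shutter speed: 1 → 1.3 → 1.6 → 2.

2 s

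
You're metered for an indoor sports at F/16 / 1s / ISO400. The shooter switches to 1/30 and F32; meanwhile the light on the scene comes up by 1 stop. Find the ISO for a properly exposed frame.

ISO 25600

Scene light: 1 stop brighter.
Shutter speed: 1 → 1/2 → 1/4 → 1/8 → 1/15 → 1/30 — 5 stops faster (darker).
Aperture: f/16 → f/22 → f/32 — 2 stops smaller aperture (darker).
Net so far: 6 stops darker. ISO: 400 → 800 → 1600 → 3200 → 6400 → 12800 → 25600.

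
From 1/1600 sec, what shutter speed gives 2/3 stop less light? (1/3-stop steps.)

Shutter speed: 1/1600 → 1/2000 → 1/2500 — 2/3 stop shorter (darker).

1/2500s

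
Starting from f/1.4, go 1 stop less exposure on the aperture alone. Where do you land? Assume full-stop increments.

Aperture: f/1.4 → f/2 — 1 stop narrower (darker).

f/2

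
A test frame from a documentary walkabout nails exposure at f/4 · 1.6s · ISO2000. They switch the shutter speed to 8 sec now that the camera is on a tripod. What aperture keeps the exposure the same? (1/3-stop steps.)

f/9

Shutter speed: 1.6 → 2 → 2.5 → 3.2 → 4 → 5 → 6 → 8 — 2 1/3 stops slower (brighter).
Need 2 1/3 stops darker from the aperture: f/4 → f/4.5 → f/5 → f/5.6 → f/6.3 → f/7.1 → f/8 → f/9.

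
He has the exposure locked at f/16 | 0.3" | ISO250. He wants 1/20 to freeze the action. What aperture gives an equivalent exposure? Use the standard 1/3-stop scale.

f/6.3

Shutter speed: 0.3 → 1/4 → 1/5 → 1/6 → 1/8 → 1/10 → 1/13 → 1/15 → 1/20 — 2 2/3 stops shorter (darker).
Need 2 2/3 stops brighter from the aperture: f/16 → f/14 → f/13 → f/11 → f/10 → f/9 → f/8 → f/7.1 → f/6.3.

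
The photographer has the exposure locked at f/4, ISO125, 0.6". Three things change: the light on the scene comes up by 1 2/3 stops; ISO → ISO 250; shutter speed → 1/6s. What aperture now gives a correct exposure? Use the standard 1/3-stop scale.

Scene light: 1 2/3 stops brighter.
ISO: 125 → 160 → 200 → 250 — 1 stop raised (brighter).
Shutter speed: 0.6 → 0.5 → 0.4 → 0.3 → 1/4 → 1/5 → 1/6 — 2 stops faster (darker).
Net so far: 2/3 stop brighter. Aperture: f/4 → f/4.5 → f/5.

f/5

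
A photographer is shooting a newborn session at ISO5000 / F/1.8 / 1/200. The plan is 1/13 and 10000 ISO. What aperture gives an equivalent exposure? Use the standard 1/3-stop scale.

Shutter speed: 1/200 → 1/160 → 1/125 → 1/100 → 1/80 → 1/60 → 1/50 → 1/40 → 1/30 → 1/25 → 1/20 → 1/15 → 1/13 — 4 stops slower (brighter).
ISO: 5000 → 6400 → 8000 → 10000 — 1 stop higher (brighter).
Net change so far: 5 stops brighter. Offset with the aperture: f/1.8 → f/2 → f/2.2 → f/2.5 → f/2.8 → f/3.2 → f/3.5 → f/4 → f/4.5 → f/5 → f/5.6 → f/6.3 → f/7.1 → f/8 → f/9 → f/10.

f/10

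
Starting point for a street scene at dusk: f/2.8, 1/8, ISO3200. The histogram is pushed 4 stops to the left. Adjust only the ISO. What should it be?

ISO 51200

Underexposed by 4 stops → need 4 stops brighter.
ISO: 3200 → 6400 → 12800 → 25600 → 51200.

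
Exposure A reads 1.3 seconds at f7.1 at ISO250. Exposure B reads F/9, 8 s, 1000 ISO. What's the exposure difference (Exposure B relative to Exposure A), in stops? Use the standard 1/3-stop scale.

Aperture: f/7.1 → f/8 → f/9 — 2/3 stop narrower (darker).
Shutter speed: 1.3 → 1.6 → 2 → 2.5 → 3.2 → 4 → 5 → 6 → 8 — 2 2/3 stops slower (brighter).
ISO: 250 → 320 → 400 → 500 → 640 → 800 → 1000 — 2 stops higher (brighter).
Net: −2/3 +2 2/3 +2 = +4 stops.

4 stops brighter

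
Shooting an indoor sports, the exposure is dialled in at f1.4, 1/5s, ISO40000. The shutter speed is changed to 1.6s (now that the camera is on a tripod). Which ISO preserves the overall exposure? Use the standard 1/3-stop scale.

ISO 5000

Shutter speed: 1/5 → 1/4 → 0.3 → 0.4 → 0.5 → 0.6 → 0.8 → 1 → 1.3 → 1.6 — 3 stops slower (brighter).
Need 3 stops darker from the ISO: 40000 → 32000 → 25600 → 20000 → 16000 → 12800 → 10000 → 8000 → 6400 → 5000.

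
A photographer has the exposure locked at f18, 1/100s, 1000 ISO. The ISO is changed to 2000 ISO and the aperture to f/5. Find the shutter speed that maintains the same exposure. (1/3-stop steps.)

1/2500s

ISO: 1000 → 1250 → 1600 → 2000 — 1 stop higher (brighter).
Aperture: f/18 → f/16 → f/14 → f/13 → f/11 → f/10 → f/9 → f/8 → f/7.1 → f/6.3 → f/5.6 → f/5 — 3 2/3 stops opened up (brighter).
Net change so far: 4 2/3 stops brighter. Offset with the shutter speed: 1/100 → 1/125 → 1/160 → 1/200 → 1/250 → 1/320 → 1/400 → 1/500 → 1/640 → 1/800 → 1/1000 → 1/1250 → 1/1600 → 1/2000 → 1/2500.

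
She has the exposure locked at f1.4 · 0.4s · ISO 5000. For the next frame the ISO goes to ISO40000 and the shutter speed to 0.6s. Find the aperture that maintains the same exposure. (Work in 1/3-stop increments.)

f/5

ISO: 5000 → 6400 → 8000 → 10000 → 12800 → 16000 → 20000 → 25600 → 32000 → 40000 — 3 stops higher (brighter).
Shutter speed: 0.4 → 0.5 → 0.6 — 2/3 stop longer (brighter).
Net change so far: 3 2/3 stops brighter. Offset with the aperture: f/1.4 → f/1.6 → f/1.8 → f/2 → f/2.2 → f/2.5 → f/2.8 → f/3.2 → f/3.5 → f/4 → f/4.5 → f/5.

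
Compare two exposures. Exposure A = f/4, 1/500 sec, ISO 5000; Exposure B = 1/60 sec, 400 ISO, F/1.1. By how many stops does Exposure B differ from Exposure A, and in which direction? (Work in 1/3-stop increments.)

Aperture: f/4 → f/3.5 → f/3.2 → f/2.8 → f/2.5 → f/2.2 → f/2 → f/1.8 → f/1.6 → f/1.4 → f/1.2 → f/1.1 — 3 2/3 stops wider (brighter).
Shutter speed: 1/500 → 1/400 → 1/320 → 1/250 → 1/200 → 1/160 → 1/125 → 1/100 → 1/80 → 1/60 — 3 stops slower (brighter).
ISO: 5000 → 4000 → 3200 → 2500 → 2000 → 1600 → 1250 → 1000 → 800 → 640 → 500 → 400 — 3 2/3 stops dropped (darker).
Net: +3 2/3 +3 −3 2/3 = +3 stops.

3 stops brighter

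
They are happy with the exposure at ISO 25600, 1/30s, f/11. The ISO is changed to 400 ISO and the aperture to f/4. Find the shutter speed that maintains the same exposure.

1/4s

ISO: 25600 → 12800 → 6400 → 3200 → 1600 → 800 → 400 — 6 stops lower (darker).
Aperture: f/11 → f/8 → f/5.6 → f/4 — 3 stops larger aperture (brighter).
Net change so far: 3 stops darker. Offset with the shutter speed: 1/30 → 1/15 → 1/8 → 1/4.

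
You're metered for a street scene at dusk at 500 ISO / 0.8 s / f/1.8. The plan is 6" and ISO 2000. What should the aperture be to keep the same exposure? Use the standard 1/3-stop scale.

Shutter speed: 0.8 → 1 → 1.3 → 1.6 → 2 → 2.5 → 3.2 → 4 → 5 → 6 — 3 stops slower (brighter).
ISO: 500 → 640 → 800 → 1000 → 1250 → 1600 → 2000 — 2 stops raised (brighter).
Net change so far: 5 stops brighter. Offset with the aperture: f/1.8 → f/2 → f/2.2 → f/2.5 → f/2.8 → f/3.2 → f/3.5 → f/4 → f/4.5 → f/5 → f/5.6 → f/6.3 → f/7.1 → f/8 → f/9 → f/10.

f/10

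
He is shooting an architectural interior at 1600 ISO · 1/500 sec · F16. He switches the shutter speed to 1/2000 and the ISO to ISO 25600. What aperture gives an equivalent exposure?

Shutter speed: 1/500 → 1/1000 → 1/2000 — 2 stops faster (darker).
ISO: 1600 → 3200 → 6400 → 12800 → 25600 — 4 stops raised (brighter).
Net change so far: 2 stops brighter. Offset with the aperture: f/16 → f/22 → f/32.

f/32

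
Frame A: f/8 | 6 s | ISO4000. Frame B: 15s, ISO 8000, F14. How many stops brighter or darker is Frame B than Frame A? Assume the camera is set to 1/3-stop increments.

2/3 stop brighter

Aperture: f/8 → f/9 → f/10 → f/11 → f/13 → f/14 — 1 2/3 stops narrower (darker).
Shutter speed: 6 → 8 → 10 → 13 → 15 — 1 1/3 stops longer (brighter).
ISO: 4000 → 5000 → 6400 → 8000 — 1 stop higher (brighter).
Net: −1 2/3 +1 1/3 +1 = +2/3 stops.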